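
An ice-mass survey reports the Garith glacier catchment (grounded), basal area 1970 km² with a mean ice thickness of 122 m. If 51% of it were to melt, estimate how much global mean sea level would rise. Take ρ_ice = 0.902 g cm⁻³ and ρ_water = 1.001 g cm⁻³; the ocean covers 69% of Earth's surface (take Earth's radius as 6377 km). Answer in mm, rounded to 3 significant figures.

Garith: ice volume = 1970 km² × 122 m = 240.3 km³; 0.51 × 240.3 × (902/1001) = 110.5 km³ of water.
Spread over 3.53×10^14 m² of ocean, Δh = 1.105×10^11 / 3.53×10^14 = 3.13×10^-4 m = 0.313 mm.

≈ 0.313 mm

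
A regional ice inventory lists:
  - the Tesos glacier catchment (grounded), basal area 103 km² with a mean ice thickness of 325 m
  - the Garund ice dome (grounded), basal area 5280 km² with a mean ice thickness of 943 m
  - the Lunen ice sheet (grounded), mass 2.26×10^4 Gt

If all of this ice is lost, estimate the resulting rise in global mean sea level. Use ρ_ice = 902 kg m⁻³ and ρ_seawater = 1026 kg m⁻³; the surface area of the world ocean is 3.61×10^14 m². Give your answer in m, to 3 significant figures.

Tesos: ice volume = 103 km² × 325 m = 33.48 km³; 33.48 × (902/1026) = 29.43 km³ of water.
Garund: ice volume = 5280 km² × 943 m = 4979 km³; 4979 × (902/1026) = 4377 km³ of water.
Lunen: 2.26×10^4 Gt = 2.260×10^16 kg; dividing by ρ_w = 1026 kg m⁻³ gives 2.203×10^13 m³ of water.
Total added water ≈ 2.643×10^13 m³ over 3.61×10^14 m² → Δh = 0.0732 m.

≈ 0.0732 m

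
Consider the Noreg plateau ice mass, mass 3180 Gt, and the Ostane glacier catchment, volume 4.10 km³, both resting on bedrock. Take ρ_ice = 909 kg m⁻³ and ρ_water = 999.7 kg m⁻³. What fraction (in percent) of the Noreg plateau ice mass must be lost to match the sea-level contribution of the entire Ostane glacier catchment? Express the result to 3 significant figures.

Equal sea-level rise means equal mass of meltwater, i.e. equal mass of ice lost.
Ice mass of Ostane: 3.727×10^12 kg; ice mass of Noreg: 3.180×10^15 kg.
Fraction required = 3.727×10^12 / 3.180×10^15 = 1.17×10^-3 → 0.117 %.

≈ 0.117 %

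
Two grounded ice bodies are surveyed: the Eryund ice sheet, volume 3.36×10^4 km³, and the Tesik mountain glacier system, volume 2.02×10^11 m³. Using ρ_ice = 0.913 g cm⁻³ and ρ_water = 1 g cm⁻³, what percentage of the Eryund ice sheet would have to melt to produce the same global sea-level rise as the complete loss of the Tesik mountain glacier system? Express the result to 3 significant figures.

≈ 0.601 %

Equal sea-level rise means equal mass of meltwater, i.e. equal mass of ice lost.
Ice mass of Tesik: 1.844×10^14 kg; ice mass of Eryund: 3.068×10^16 kg.
Fraction required = 1.844×10^14 / 3.068×10^16 = 6.01×10^-3 → 0.601 %.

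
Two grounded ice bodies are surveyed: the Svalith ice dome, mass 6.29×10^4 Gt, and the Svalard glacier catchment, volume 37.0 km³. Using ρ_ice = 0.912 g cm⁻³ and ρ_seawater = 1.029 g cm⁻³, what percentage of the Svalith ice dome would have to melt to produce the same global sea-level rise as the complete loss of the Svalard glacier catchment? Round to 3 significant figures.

≈ 0.0536 %

Equal sea-level rise means equal mass of meltwater, i.e. equal mass of ice lost.
Ice mass of Svalard: 3.374×10^13 kg; ice mass of Svalith: 6.290×10^16 kg.
Fraction required = 3.374×10^13 / 6.290×10^16 = 5.36×10^-4 → 0.0536 %.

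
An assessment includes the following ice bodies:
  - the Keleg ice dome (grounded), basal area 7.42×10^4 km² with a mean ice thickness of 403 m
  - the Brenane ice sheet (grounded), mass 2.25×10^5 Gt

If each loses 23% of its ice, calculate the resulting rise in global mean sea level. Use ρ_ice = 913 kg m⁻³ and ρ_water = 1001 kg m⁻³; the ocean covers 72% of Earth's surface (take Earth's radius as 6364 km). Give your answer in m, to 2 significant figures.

Keleg: ice volume = 7.42×10^4 km² × 403 m = 2.990×10^4 km³; 0.23 × 2.990×10^4 × (913/1001) = 6273 km³ of water.
Brenane: 0.23 × 2.25×10^5 Gt = 5.175×10^16 kg; dividing by ρ_w = 1001 kg m⁻³ gives 5.170×10^13 m³ of water.
Total added water ≈ 5.797×10^13 m³ over 3.66×10^14 m² → Δh = 0.158 m.

≈ 0.16 m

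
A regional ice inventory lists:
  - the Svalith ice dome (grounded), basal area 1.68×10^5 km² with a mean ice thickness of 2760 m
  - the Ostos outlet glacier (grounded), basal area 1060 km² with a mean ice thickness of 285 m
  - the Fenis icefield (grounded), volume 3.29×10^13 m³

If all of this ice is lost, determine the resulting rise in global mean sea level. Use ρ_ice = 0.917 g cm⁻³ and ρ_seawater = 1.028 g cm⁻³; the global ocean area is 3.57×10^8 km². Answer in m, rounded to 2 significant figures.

≈ 1.2 m

Svalith: ice volume = 1.68×10^5 km² × 2760 m = 4.637×10^5 km³; 4.637×10^5 × (917/1028) = 4.136×10^5 km³ of water.
Ostos: ice volume = 1060 km² × 285 m = 302.1 km³; 302.1 × (917/1028) = 269.5 km³ of water.
Fenis: 3.29×10^13 m³ × (917/1028) = 2.935×10^13 m³ of water.
Total added water ≈ 4.432×10^14 m³ over 3.57×10^14 m² → Δh = 1.24 m.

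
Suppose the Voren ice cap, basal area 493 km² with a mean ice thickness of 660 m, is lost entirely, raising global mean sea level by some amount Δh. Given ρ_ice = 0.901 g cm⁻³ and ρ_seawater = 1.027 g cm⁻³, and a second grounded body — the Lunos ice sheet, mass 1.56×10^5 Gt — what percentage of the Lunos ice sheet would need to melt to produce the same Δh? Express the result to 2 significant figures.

≈ 0.19 %

Equal sea-level rise means equal mass of meltwater, i.e. equal mass of ice lost.
Ice mass of Voren: 2.932×10^14 kg; ice mass of Lunos: 1.560×10^17 kg.
Fraction required = 2.932×10^14 / 1.560×10^17 = 1.88×10^-3 → 0.19 %.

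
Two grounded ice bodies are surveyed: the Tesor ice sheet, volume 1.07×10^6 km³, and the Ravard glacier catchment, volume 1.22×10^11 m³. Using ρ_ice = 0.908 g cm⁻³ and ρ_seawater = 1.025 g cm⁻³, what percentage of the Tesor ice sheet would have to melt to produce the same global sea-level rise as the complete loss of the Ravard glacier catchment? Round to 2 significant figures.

Equal sea-level rise means equal mass of meltwater, i.e. equal mass of ice lost.
Ice mass of Ravard: 1.108×10^14 kg; ice mass of Tesor: 9.716×10^17 kg.
Fraction required = 1.108×10^14 / 9.716×10^17 = 1.14×10^-4 → 0.011 %.

≈ 0.011 %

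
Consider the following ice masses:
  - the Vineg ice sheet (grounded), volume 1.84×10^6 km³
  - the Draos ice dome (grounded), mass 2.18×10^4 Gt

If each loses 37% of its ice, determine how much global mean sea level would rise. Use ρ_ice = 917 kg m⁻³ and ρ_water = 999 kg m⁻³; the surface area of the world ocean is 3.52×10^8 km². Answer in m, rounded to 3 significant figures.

≈ 1.80 m

Vineg: 0.37 × 1.84×10^6 km³ × (917/999) = 6.249×10^5 km³ of water.
Draos: 0.37 × 2.18×10^4 Gt = 8.066×10^15 kg; dividing by ρ_w = 999 kg m⁻³ gives 8.074×10^12 m³ of water.
Total added water ≈ 6.330×10^14 m³ over 3.52×10^14 m² → Δh = 1.80 m.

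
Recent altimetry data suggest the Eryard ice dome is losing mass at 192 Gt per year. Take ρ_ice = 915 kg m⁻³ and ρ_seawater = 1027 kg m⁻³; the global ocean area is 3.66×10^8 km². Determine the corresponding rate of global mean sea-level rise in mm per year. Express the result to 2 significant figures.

≈ 0.51 mm/yr

ρ_w = 1027 kg m⁻³. Annual water volume added = 192 Gt / ρ_w = 1.920×10^14 kg / 1027 kg m⁻³ = 1.870×10^11 m³.
Δh per year = 1.870×10^11 / 3.66×10^14 = 5.11×10^-4 m = 0.51 mm.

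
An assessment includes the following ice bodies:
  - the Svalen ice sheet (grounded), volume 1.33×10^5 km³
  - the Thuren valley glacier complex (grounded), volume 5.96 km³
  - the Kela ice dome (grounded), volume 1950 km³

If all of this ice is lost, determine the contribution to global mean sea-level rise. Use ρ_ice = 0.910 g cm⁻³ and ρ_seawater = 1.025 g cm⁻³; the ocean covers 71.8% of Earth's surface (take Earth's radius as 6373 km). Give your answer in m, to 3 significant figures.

≈ 0.327 m

Svalen: 1.33×10^5 km³ × (910/1025) = 1.181×10^5 km³ of water.
Thuren: 5.96 km³ × (910/1025) = 5.291 km³ of water.
Kela: 1950 km³ × (910/1025) = 1731 km³ of water.
Total added water ≈ 1.198×10^14 m³ over 3.66×10^14 m² → Δh = 0.327 m.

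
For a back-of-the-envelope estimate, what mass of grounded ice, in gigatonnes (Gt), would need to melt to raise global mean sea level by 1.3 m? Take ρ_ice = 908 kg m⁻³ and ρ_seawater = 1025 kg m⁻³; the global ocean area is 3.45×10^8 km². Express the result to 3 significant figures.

≈ 4.60×10^5 Gt

Required water volume = Δh × A = 1.3 m × 3.45×10^14 m² = 4.485×10^14 m³.
ρ_w = 1025 kg m⁻³, so the mass of water = 4.485×10^14 m³ × 1025 kg m⁻³ = 4.597×10^17 kg = 4.60×10^5 Gt (and the same mass of ice, by conservation).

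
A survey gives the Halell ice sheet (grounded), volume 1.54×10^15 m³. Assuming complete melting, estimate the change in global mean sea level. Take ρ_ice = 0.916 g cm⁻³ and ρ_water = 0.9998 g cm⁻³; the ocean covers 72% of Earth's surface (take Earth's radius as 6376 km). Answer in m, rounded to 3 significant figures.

Halell: 1.54×10^15 m³ × (916/999.8) = 1.411×10^15 m³ of water.
Spread over 3.68×10^14 m² of ocean, Δh = 1.411×10^15 / 3.68×10^14 = 3.84 m.

≈ 3.84 m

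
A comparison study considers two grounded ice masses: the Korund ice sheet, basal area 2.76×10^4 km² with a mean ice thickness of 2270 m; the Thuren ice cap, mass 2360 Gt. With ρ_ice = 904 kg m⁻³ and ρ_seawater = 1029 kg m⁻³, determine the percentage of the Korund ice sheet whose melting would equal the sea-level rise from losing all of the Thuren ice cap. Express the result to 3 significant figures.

≈ 4.17 %

Equal sea-level rise means equal mass of meltwater, i.e. equal mass of ice lost.
Ice mass of Thuren: 2.360×10^15 kg; ice mass of Korund: 5.664×10^16 kg.
Fraction required = 2.360×10^15 / 5.664×10^16 = 0.0417 → 4.17 %.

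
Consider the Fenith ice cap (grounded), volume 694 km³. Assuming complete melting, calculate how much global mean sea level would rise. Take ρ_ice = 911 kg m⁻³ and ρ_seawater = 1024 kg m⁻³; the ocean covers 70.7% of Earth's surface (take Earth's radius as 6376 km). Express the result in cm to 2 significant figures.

≈ 0.17 cm

Fenith: 694 km³ × (911/1024) = 617.4 km³ of water.
Spread over 3.61×10^14 m² of ocean, Δh = 6.174×10^11 / 3.61×10^14 = 1.71×10^-3 m = 0.17 cm.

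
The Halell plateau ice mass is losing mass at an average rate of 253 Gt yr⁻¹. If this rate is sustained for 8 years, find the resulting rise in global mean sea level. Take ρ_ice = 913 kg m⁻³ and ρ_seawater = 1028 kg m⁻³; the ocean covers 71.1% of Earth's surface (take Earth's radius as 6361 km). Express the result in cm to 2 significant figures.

≈ 0.54 cm

Total mass lost = 253 Gt/yr × 8 yr = 2024 Gt = 2.024×10^15 kg.
ρ_w = 1028 kg m⁻³, so water volume = 2.024×10^15 / 1028 = 1.969×10^12 m³.
Δh = 1.969×10^12 / 3.62×10^14 = 5.45×10^-3 m = 0.54 cm.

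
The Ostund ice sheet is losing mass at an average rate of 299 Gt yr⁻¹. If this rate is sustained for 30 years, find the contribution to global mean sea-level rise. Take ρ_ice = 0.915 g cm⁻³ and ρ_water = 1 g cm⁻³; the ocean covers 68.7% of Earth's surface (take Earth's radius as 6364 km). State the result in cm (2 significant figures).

Total mass lost = 299 Gt/yr × 30 yr = 8970 Gt = 8.970×10^15 kg.
ρ_w = 1 g cm⁻³ = 1000 kg m⁻³, so water volume = 8.970×10^15 / 1000 = 8.970×10^12 m³.
Δh = 8.970×10^12 / 3.50×10^14 = 0.0257 m = 2.6 cm.

≈ 2.6 cm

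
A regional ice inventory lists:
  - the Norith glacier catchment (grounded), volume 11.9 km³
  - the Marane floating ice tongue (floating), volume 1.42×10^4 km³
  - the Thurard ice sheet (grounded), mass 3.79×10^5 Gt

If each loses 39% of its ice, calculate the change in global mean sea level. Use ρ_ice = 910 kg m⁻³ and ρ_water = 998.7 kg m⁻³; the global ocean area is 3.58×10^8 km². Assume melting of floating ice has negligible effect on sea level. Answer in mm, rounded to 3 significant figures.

Norith: 0.39 × 11.9 km³ × (910/998.7) = 4.229 km³ of water.
The Marane floating ice tongue is floating and already displaces its own weight of water, so its melt adds essentially nothing to sea level.
Thurard: 0.39 × 3.79×10^5 Gt = 1.478×10^17 kg; dividing by ρ_w = 998.7 kg m⁻³ gives 1.480×10^14 m³ of water.
Total added water ≈ 1.480×10^14 m³ over 3.58×10^14 m² → Δh = 0.413 m = 413 mm.

≈ 413 mm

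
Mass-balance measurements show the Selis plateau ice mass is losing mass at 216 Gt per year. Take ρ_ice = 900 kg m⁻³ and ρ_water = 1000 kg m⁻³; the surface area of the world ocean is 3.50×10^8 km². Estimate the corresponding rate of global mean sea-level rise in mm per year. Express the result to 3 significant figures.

≈ 0.617 mm/yr

ρ_w = 1000 kg m⁻³. Annual water volume added = 216 Gt / ρ_w = 2.160×10^14 kg / 1000 kg m⁻³ = 2.160×10^11 m³.
Δh per year = 2.160×10^11 / 3.50×10^14 = 6.17×10^-4 m = 0.617 mm.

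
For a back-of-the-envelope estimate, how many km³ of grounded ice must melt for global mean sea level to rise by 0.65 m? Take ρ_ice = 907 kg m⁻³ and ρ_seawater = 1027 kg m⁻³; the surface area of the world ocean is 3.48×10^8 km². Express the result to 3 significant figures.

≈ 2.56×10^5 km³

Required water volume = Δh × A = 0.65 m × 3.48×10^14 m² = 2.262×10^14 m³ = 2.262×10^5 km³.
Ice volume = water volume × ρ_w/ρ_ice = 2.262×10^5 × 1027/907 = 2.56×10^5 km³.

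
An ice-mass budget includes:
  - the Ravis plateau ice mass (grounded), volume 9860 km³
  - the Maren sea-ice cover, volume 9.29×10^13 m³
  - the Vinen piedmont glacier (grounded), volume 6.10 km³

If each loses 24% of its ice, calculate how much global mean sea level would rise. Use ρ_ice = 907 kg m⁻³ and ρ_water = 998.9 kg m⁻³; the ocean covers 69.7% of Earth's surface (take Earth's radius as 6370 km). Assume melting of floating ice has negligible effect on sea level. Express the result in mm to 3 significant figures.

≈ 6.05 mm

Ravis: 0.24 × 9860 km³ × (907/998.9) = 2149 km³ of water.
The Maren sea-ice cover is floating and already displaces its own weight of water, so its melt adds essentially nothing to sea level.
Vinen: 0.24 × 6.10 km³ × (907/998.9) = 1.329 km³ of water.
Total added water ≈ 2.150×10^12 m³ over 3.55×10^14 m² → Δh = 6.05×10^-3 m = 6.05 mm.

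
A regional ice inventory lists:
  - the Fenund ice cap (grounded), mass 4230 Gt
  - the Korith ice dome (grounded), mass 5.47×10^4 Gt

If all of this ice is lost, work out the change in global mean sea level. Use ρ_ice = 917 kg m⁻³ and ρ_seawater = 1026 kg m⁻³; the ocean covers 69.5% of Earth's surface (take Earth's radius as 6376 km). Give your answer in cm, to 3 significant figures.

≈ 16.2 cm

Fenund: 4230 Gt = 4.230×10^15 kg; dividing by ρ_w = 1026 kg m⁻³ gives 4.123×10^12 m³ of water.
Korith: 5.47×10^4 Gt = 5.470×10^16 kg; dividing by ρ_w = 1026 kg m⁻³ gives 5.331×10^13 m³ of water.
Total added water ≈ 5.744×10^13 m³ over 3.55×10^14 m² → Δh = 0.162 m = 16.2 cm.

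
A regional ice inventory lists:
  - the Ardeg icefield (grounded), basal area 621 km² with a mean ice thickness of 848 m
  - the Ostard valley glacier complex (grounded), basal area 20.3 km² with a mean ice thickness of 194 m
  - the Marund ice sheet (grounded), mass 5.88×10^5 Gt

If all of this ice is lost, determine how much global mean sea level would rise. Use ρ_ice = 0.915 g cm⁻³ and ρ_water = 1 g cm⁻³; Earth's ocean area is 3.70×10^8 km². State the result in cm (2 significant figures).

Ardeg: ice volume = 621 km² × 848 m = 526.6 km³; 526.6 × (915/1000) = 481.8 km³ of water.
Ostard: ice volume = 20.3 km² × 194 m = 3.938 km³; 3.938 × (915/1000) = 3.603 km³ of water.
Marund: 5.88×10^5 Gt = 5.880×10^17 kg; dividing by ρ_w = 1 g cm⁻³ = 1000 kg m⁻³ gives 5.880×10^14 m³ of water.
Total added water ≈ 5.885×10^14 m³ over 3.70×10^14 m² → Δh = 1.59 m = 160 cm.

≈ 160 cm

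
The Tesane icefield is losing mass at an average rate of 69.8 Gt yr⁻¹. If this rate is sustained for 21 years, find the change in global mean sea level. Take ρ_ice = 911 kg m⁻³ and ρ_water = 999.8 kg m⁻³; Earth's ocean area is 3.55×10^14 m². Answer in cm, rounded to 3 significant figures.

≈ 0.413 cm

Total mass lost = 69.8 Gt/yr × 21 yr = 1466 Gt = 1.466×10^15 kg.
ρ_w = 999.8 kg m⁻³, so water volume = 1.466×10^15 / 999.8 = 1.466×10^12 m³.
Δh = 1.466×10^12 / 3.55×10^14 = 4.13×10^-3 m = 0.413 cm.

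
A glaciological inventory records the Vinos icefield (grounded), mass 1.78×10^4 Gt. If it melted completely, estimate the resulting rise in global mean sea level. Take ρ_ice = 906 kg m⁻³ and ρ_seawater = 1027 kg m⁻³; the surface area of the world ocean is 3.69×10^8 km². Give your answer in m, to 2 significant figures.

Vinos: 1.78×10^4 Gt = 1.780×10^16 kg; dividing by ρ_w = 1027 kg m⁻³ gives 1.733×10^13 m³ of water.
Spread over 3.69×10^14 m² of ocean, Δh = 1.733×10^13 / 3.69×10^14 = 0.0470 m.

≈ 0.047 m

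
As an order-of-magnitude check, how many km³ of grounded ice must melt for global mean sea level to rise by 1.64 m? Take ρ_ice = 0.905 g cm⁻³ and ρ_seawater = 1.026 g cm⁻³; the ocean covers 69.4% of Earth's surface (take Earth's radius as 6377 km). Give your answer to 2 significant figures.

Required water volume = Δh × A = 1.64 m × 3.55×10^14 m² = 5.816×10^14 m³ = 5.816×10^5 km³.
Ice volume = water volume × ρ_w/ρ_ice = 5.816×10^5 × 1026/905 = 6.6×10^5 km³.

≈ 6.6×10^5 km³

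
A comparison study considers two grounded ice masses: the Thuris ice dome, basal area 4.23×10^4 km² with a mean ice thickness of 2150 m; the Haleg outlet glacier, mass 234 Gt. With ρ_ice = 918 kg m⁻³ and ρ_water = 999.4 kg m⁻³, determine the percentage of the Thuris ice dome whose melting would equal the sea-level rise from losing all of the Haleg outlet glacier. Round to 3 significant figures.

≈ 0.280 %

Equal sea-level rise means equal mass of meltwater, i.e. equal mass of ice lost.
Ice mass of Haleg: 2.340×10^14 kg; ice mass of Thuris: 8.349×10^16 kg.
Fraction required = 2.340×10^14 / 8.349×10^16 = 2.80×10^-3 → 0.280 %.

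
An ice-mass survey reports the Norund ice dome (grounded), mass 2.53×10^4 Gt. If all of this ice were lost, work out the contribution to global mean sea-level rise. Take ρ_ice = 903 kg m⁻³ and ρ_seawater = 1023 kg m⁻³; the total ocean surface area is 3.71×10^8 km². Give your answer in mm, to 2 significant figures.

≈ 67 mm

Norund: 2.53×10^4 Gt = 2.530×10^16 kg; dividing by ρ_w = 1023 kg m⁻³ gives 2.473×10^13 m³ of water.
Spread over 3.71×10^14 m² of ocean, Δh = 2.473×10^13 / 3.71×10^14 = 0.0667 m = 67 mm.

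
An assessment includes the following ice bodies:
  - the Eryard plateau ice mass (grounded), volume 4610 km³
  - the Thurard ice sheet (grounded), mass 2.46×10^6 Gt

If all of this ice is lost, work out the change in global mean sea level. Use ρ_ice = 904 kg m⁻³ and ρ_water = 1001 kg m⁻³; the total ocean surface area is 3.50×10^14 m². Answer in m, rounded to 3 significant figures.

Eryard: 4610 km³ × (904/1001) = 4163 km³ of water.
Thurard: 2.46×10^6 Gt = 2.460×10^18 kg; dividing by ρ_w = 1001 kg m⁻³ gives 2.458×10^15 m³ of water.
Total added water ≈ 2.462×10^15 m³ over 3.50×10^14 m² → Δh = 7.03 m.

≈ 7.03 m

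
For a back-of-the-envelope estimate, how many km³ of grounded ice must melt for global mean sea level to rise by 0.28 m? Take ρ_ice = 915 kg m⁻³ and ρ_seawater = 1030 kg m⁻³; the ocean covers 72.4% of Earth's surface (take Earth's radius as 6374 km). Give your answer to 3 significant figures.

≈ 1.17×10^5 km³

Required water volume = Δh × A = 0.28 m × 3.70×10^14 m² = 1.035×10^14 m³ = 1.035×10^5 km³.
Ice volume = water volume × ρ_w/ρ_ice = 1.035×10^5 × 1030/915 = 1.17×10^5 km³.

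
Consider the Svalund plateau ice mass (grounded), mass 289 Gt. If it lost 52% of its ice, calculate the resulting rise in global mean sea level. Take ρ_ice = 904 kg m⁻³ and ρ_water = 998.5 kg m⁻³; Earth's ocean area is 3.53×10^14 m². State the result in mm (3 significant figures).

Svalund: 0.52 × 289 Gt = 1.503×10^14 kg; dividing by ρ_w = 998.5 kg m⁻³ gives 1.505×10^11 m³ of water.
Spread over 3.53×10^14 m² of ocean, Δh = 1.505×10^11 / 3.53×10^14 = 4.26×10^-4 m = 0.426 mm.

≈ 0.426 mm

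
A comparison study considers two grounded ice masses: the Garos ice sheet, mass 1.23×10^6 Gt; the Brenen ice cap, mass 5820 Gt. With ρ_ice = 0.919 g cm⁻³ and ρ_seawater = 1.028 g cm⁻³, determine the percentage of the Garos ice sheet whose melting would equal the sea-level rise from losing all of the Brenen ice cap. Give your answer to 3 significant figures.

≈ 0.473 %

Equal sea-level rise means equal mass of meltwater, i.e. equal mass of ice lost.
Ice mass of Brenen: 5.820×10^15 kg; ice mass of Garos: 1.230×10^18 kg.
Fraction required = 5.820×10^15 / 1.230×10^18 = 4.73×10^-3 → 0.473 %.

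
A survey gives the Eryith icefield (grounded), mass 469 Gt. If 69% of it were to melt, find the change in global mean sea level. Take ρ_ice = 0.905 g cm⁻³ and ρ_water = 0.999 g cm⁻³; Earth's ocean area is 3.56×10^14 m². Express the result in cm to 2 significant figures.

≈ 0.091 cm

Eryith: 0.69 × 469 Gt = 3.236×10^14 kg; dividing by ρ_w = 0.999 g cm⁻³ = 999 kg m⁻³ gives 3.239×10^11 m³ of water.
Spread over 3.56×10^14 m² of ocean, Δh = 3.239×10^11 / 3.56×10^14 = 9.10×10^-4 m = 0.091 cm.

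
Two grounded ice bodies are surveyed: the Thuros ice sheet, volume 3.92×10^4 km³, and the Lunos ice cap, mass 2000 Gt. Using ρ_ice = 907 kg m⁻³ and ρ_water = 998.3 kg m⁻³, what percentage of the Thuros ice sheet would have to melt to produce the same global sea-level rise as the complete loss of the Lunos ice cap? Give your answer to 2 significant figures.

≈ 5.6 %

Equal sea-level rise means equal mass of meltwater, i.e. equal mass of ice lost.
Ice mass of Lunos: 2.000×10^15 kg; ice mass of Thuros: 3.555×10^16 kg.
Fraction required = 2.000×10^15 / 3.555×10^16 = 0.0563 → 5.6 %.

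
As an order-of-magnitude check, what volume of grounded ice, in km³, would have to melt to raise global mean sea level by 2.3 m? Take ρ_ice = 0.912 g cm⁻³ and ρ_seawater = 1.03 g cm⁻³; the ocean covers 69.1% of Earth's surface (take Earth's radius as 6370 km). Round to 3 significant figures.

≈ 9.15×10^5 km³

Required water volume = Δh × A = 2.3 m × 3.52×10^14 m² = 8.104×10^14 m³ = 8.104×10^5 km³.
Ice volume = water volume × ρ_w/ρ_ice = 8.104×10^5 × 1030/912 = 9.15×10^5 km³.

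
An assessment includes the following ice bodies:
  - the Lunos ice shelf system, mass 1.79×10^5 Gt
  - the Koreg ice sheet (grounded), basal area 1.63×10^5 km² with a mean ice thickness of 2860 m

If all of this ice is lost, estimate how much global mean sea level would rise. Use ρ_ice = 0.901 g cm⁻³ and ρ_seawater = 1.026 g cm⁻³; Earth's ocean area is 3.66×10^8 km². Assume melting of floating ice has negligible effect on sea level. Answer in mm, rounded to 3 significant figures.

≈ 1120 mm

The Lunos ice shelf system is floating and already displaces its own weight of water, so its melt adds essentially nothing to sea level.
Koreg: ice volume = 1.63×10^5 km² × 2860 m = 4.662×10^5 km³; 4.662×10^5 × (901/1026) = 4.094×10^5 km³ of water.
Total added water ≈ 4.094×10^14 m³ over 3.66×10^14 m² → Δh = 1.12 m = 1120 mm.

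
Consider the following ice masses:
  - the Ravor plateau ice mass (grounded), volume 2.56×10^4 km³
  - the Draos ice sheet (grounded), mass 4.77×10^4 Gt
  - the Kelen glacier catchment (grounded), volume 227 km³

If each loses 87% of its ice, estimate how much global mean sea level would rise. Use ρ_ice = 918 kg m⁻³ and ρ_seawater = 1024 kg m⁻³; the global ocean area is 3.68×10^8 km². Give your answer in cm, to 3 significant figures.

Ravor: 0.87 × 2.56×10^4 km³ × (918/1024) = 1.997×10^4 km³ of water.
Draos: 0.87 × 4.77×10^4 Gt = 4.150×10^16 kg; dividing by ρ_w = 1024 kg m⁻³ gives 4.053×10^13 m³ of water.
Kelen: 0.87 × 227 km³ × (918/1024) = 177.0 km³ of water.
Total added water ≈ 6.067×10^13 m³ over 3.68×10^14 m² → Δh = 0.165 m = 16.5 cm.

≈ 16.5 cm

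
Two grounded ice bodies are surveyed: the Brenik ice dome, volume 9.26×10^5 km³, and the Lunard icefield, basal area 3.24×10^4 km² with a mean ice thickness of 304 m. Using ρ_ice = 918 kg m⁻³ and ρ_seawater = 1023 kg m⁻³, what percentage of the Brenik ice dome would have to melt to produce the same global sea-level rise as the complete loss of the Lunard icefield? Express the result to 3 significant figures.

Equal sea-level rise means equal mass of meltwater, i.e. equal mass of ice lost.
Ice mass of Lunard: 9.042×10^15 kg; ice mass of Brenik: 8.501×10^17 kg.
Fraction required = 9.042×10^15 / 8.501×10^17 = 0.0106 → 1.06 %.

≈ 1.06 %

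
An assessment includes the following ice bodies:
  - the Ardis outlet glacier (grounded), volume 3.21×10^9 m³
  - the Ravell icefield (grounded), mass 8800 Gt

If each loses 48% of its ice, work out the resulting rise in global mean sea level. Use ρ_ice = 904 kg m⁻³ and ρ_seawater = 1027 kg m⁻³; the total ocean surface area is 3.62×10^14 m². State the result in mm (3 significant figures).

Ardis: 0.48 × 3.21×10^9 m³ × (904/1027) = 1.356×10^9 m³ of water.
Ravell: 0.48 × 8800 Gt = 4.224×10^15 kg; dividing by ρ_w = 1027 kg m⁻³ gives 4.113×10^12 m³ of water.
Total added water ≈ 4.114×10^12 m³ over 3.62×10^14 m² → Δh = 0.0114 m = 11.4 mm.

≈ 11.4 mm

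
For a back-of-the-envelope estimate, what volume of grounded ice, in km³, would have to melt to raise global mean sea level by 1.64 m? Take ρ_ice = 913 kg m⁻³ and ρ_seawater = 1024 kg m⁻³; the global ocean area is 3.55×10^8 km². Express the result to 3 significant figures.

≈ 6.53×10^5 km³

Required water volume = Δh × A = 1.64 m × 3.55×10^14 m² = 5.822×10^14 m³ = 5.822×10^5 km³.
Ice volume = water volume × ρ_w/ρ_ice = 5.822×10^5 × 1024/913 = 6.53×10^5 km³.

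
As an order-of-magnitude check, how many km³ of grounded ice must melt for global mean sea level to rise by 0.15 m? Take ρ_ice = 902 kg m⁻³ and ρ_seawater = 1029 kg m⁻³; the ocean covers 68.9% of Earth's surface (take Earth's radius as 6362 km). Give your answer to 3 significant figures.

Required water volume = Δh × A = 0.15 m × 3.50×10^14 m² = 5.257×10^13 m³ = 5.257×10^4 km³.
Ice volume = water volume × ρ_w/ρ_ice = 5.257×10^4 × 1029/902 = 6.00×10^4 km³.

≈ 6.00×10^4 km³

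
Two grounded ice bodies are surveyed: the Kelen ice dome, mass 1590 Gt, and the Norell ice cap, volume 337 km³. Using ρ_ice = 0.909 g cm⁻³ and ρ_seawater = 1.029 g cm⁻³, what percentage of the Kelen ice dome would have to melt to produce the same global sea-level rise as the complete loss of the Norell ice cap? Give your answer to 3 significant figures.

≈ 19.3 %

Equal sea-level rise means equal mass of meltwater, i.e. equal mass of ice lost.
Ice mass of Norell: 3.063×10^14 kg; ice mass of Kelen: 1.590×10^15 kg.
Fraction required = 3.063×10^14 / 1.590×10^15 = 0.193 → 19.3 %.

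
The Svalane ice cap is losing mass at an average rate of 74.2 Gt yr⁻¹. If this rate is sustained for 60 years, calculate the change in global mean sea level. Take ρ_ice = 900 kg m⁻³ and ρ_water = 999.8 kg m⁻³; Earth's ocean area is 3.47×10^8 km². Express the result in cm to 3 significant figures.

Total mass lost = 74.2 Gt/yr × 60 yr = 4452 Gt = 4.452×10^15 kg.
ρ_w = 999.8 kg m⁻³, so water volume = 4.452×10^15 / 999.8 = 4.453×10^12 m³.
Δh = 4.453×10^12 / 3.47×10^14 = 0.0128 m = 1.28 cm.

≈ 1.28 cm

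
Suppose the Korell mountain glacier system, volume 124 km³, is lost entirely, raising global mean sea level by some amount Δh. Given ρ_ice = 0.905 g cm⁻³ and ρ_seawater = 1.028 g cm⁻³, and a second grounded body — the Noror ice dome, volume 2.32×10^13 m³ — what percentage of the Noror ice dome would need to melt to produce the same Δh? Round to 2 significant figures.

Equal sea-level rise means equal mass of meltwater, i.e. equal mass of ice lost.
Ice mass of Korell: 1.122×10^14 kg; ice mass of Noror: 2.100×10^16 kg.
Fraction required = 1.122×10^14 / 2.100×10^16 = 5.34×10^-3 → 0.53 %.

≈ 0.53 %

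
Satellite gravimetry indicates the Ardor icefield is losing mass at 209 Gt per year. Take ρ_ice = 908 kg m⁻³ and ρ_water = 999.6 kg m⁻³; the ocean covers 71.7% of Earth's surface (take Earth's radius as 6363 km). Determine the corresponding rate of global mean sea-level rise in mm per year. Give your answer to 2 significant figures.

ρ_w = 999.6 kg m⁻³. Annual water volume added = 209 Gt / ρ_w = 2.090×10^14 kg / 999.6 kg m⁻³ = 2.091×10^11 m³.
Δh per year = 2.091×10^11 / 3.65×10^14 = 5.73×10^-4 m = 0.57 mm.

≈ 0.57 mm/yr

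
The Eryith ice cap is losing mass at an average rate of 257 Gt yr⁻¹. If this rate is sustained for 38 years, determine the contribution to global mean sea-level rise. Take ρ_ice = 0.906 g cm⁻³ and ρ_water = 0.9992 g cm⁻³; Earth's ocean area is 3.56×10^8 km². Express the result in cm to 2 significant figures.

≈ 2.7 cm

Total mass lost = 257 Gt/yr × 38 yr = 9766 Gt = 9.766×10^15 kg.
ρ_w = 0.9992 g cm⁻³ = 999.2 kg m⁻³, so water volume = 9.766×10^15 / 999.2 = 9.774×10^12 m³.
Δh = 9.774×10^12 / 3.56×10^14 = 0.0275 m = 2.7 cm.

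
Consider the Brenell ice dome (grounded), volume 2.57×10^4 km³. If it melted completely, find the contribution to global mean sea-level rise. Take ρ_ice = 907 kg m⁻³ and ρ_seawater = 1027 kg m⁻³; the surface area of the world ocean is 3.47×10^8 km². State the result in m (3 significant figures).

≈ 0.0654 m

Brenell: 2.57×10^4 km³ × (907/1027) = 2.270×10^4 km³ of water.
Spread over 3.47×10^14 m² of ocean, Δh = 2.270×10^13 / 3.47×10^14 = 0.0654 m.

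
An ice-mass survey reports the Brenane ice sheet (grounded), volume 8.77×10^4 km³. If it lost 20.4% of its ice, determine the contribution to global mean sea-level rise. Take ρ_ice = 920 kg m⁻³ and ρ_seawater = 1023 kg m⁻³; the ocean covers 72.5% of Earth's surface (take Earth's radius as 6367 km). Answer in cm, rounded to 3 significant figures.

≈ 4.36 cm

Brenane: 0.204 × 8.77×10^4 km³ × (920/1023) = 1.609×10^4 km³ of water.
Spread over 3.69×10^14 m² of ocean, Δh = 1.609×10^13 / 3.69×10^14 = 0.0436 m = 4.36 cm.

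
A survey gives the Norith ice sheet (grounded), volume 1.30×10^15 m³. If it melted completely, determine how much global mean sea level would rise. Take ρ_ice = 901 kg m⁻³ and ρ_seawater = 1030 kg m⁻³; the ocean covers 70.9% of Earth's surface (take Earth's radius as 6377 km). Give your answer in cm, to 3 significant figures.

Norith: 1.30×10^15 m³ × (901/1030) = 1.137×10^15 m³ of water.
Spread over 3.62×10^14 m² of ocean, Δh = 1.137×10^15 / 3.62×10^14 = 3.14 m = 314 cm.

≈ 314 cm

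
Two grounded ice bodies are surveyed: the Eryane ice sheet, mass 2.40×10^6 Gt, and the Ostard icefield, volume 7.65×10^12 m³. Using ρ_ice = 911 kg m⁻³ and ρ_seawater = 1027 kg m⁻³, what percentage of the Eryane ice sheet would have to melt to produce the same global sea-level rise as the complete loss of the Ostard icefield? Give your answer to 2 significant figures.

Equal sea-level rise means equal mass of meltwater, i.e. equal mass of ice lost.
Ice mass of Ostard: 6.969×10^15 kg; ice mass of Eryane: 2.400×10^18 kg.
Fraction required = 6.969×10^15 / 2.400×10^18 = 2.90×10^-3 → 0.29 %.

≈ 0.29 %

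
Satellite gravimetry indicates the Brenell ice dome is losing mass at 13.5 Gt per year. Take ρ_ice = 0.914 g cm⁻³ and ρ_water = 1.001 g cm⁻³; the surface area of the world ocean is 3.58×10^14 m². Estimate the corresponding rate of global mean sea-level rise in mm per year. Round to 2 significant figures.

≈ 0.038 mm/yr

ρ_w = 1.001 g cm⁻³ = 1001 kg m⁻³. Annual water volume added = 13.5 Gt / ρ_w = 1.350×10^13 kg / 1001 kg m⁻³ = 1.349×10^10 m³.
Δh per year = 1.349×10^10 / 3.58×10^14 = 3.77×10^-5 m = 0.038 mm.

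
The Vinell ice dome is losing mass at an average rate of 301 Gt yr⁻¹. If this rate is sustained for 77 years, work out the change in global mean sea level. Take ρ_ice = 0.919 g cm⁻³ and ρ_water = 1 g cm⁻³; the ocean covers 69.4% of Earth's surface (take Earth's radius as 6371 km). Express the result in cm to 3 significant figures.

≈ 6.55 cm

Total mass lost = 301 Gt/yr × 77 yr = 2.318×10^4 Gt = 2.318×10^16 kg.
ρ_w = 1 g cm⁻³ = 1000 kg m⁻³, so water volume = 2.318×10^16 / 1000 = 2.318×10^13 m³.
Δh = 2.318×10^13 / 3.54×10^14 = 0.0655 m = 6.55 cm.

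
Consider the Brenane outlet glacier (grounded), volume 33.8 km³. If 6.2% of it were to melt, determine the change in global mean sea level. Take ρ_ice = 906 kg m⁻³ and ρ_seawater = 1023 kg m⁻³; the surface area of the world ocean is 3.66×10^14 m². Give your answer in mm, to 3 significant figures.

Brenane: 0.062 × 33.8 km³ × (906/1023) = 1.856 km³ of water.
Spread over 3.66×10^14 m² of ocean, Δh = 1.856×10^9 / 3.66×10^14 = 5.07×10^-6 m = 5.07×10^-3 mm.

≈ 5.07×10^-3 mm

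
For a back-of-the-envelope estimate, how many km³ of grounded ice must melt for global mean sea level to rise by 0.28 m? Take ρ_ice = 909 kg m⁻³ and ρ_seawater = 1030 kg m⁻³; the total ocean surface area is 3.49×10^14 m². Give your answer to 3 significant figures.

Required water volume = Δh × A = 0.28 m × 3.49×10^14 m² = 9.772×10^13 m³ = 9.772×10^4 km³.
Ice volume = water volume × ρ_w/ρ_ice = 9.772×10^4 × 1030/909 = 1.11×10^5 km³.

≈ 1.11×10^5 km³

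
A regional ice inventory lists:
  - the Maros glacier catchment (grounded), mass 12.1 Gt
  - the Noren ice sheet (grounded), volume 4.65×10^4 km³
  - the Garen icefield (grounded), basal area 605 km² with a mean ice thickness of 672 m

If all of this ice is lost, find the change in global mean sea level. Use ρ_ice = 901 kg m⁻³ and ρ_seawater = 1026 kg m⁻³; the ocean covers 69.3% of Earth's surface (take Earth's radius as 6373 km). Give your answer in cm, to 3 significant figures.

≈ 11.6 cm

Maros: 12.1 Gt = 1.210×10^13 kg; dividing by ρ_w = 1026 kg m⁻³ gives 1.179×10^10 m³ of water.
Noren: 4.65×10^4 km³ × (901/1026) = 4.083×10^4 km³ of water.
Garen: ice volume = 605 km² × 672 m = 406.6 km³; 406.6 × (901/1026) = 357.0 km³ of water.
Total added water ≈ 4.120×10^13 m³ over 3.54×10^14 m² → Δh = 0.116 m = 11.6 cm.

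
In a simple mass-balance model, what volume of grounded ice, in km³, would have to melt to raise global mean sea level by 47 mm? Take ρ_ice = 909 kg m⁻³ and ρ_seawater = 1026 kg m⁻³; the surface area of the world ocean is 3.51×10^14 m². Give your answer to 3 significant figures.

≈ 1.86×10^4 km³

Required water volume = Δh × A = 0.047 m × 3.51×10^14 m² = 1.650×10^13 m³ = 1.650×10^4 km³.
Ice volume = water volume × ρ_w/ρ_ice = 1.650×10^4 × 1026/909 = 1.86×10^4 km³.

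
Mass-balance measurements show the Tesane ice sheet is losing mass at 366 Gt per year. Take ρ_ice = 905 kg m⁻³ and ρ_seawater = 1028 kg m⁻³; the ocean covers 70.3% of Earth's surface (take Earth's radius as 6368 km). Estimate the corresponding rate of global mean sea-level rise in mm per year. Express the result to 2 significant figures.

≈ 0.99 mm/yr

ρ_w = 1028 kg m⁻³. Annual water volume added = 366 Gt / ρ_w = 3.660×10^14 kg / 1028 kg m⁻³ = 3.560×10^11 m³.
Δh per year = 3.560×10^11 / 3.58×10^14 = 9.94×10^-4 m = 0.99 mm.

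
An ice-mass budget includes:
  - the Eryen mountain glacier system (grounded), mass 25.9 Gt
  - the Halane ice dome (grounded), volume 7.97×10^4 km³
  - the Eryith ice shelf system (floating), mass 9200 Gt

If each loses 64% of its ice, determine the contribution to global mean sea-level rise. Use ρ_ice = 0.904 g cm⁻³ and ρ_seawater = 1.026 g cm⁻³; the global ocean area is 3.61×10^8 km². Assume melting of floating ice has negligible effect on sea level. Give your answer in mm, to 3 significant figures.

Eryen: 0.64 × 25.9 Gt = 1.658×10^13 kg; dividing by ρ_w = 1.026 g cm⁻³ = 1026 kg m⁻³ gives 1.616×10^10 m³ of water.
Halane: 0.64 × 7.97×10^4 km³ × (904/1026) = 4.494×10^4 km³ of water.
The Eryith ice shelf system is floating and already displaces its own weight of water, so its melt adds essentially nothing to sea level.
Total added water ≈ 4.496×10^13 m³ over 3.61×10^14 m² → Δh = 0.125 m = 125 mm.

≈ 125 mm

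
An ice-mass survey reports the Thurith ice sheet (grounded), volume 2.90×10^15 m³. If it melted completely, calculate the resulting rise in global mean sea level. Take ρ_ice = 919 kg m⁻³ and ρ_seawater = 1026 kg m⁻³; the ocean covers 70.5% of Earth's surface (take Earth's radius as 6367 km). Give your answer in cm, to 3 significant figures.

≈ 723 cm

Thurith: 2.90×10^15 m³ × (919/1026) = 2.598×10^15 m³ of water.
Spread over 3.59×10^14 m² of ocean, Δh = 2.598×10^15 / 3.59×10^14 = 7.23 m = 723 cm.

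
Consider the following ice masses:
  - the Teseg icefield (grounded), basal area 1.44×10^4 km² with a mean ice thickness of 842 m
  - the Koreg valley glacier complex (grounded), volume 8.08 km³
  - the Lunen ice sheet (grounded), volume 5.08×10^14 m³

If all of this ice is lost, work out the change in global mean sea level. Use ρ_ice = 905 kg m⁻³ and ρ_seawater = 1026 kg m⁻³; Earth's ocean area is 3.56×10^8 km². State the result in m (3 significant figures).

Teseg: ice volume = 1.44×10^4 km² × 842 m = 1.212×10^4 km³; 1.212×10^4 × (905/1026) = 1.069×10^4 km³ of water.
Koreg: 8.08 km³ × (905/1026) = 7.127 km³ of water.
Lunen: 5.08×10^14 m³ × (905/1026) = 4.481×10^14 m³ of water.
Total added water ≈ 4.588×10^14 m³ over 3.56×10^14 m² → Δh = 1.29 m.

≈ 1.29 m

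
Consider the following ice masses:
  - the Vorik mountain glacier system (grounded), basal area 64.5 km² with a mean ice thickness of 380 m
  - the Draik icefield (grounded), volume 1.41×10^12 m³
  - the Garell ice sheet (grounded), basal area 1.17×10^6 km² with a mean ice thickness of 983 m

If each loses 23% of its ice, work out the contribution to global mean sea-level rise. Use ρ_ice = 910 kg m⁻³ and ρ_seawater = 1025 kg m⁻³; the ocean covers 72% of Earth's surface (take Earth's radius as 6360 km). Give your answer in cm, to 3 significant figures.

≈ 64.2 cm

Vorik: ice volume = 64.5 km² × 380 m = 24.51 km³; 0.23 × 24.51 × (910/1025) = 5.005 km³ of water.
Draik: 0.23 × 1.41×10^12 m³ × (910/1025) = 2.879×10^11 m³ of water.
Garell: ice volume = 1.17×10^6 km² × 983 m = 1.150×10^6 km³; 0.23 × 1.150×10^6 × (910/1025) = 2.348×10^5 km³ of water.
Total added water ≈ 2.351×10^14 m³ over 3.66×10^14 m² → Δh = 0.642 m = 64.2 cm.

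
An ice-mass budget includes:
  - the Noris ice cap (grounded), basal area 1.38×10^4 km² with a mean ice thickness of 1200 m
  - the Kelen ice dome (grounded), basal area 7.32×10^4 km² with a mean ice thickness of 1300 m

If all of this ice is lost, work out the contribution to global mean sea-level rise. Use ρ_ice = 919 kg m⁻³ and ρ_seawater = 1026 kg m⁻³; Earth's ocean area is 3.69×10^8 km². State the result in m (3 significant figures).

≈ 0.271 m

Noris: ice volume = 1.38×10^4 km² × 1200 m = 1.656×10^4 km³; 1.656×10^4 × (919/1026) = 1.483×10^4 km³ of water.
Kelen: ice volume = 7.32×10^4 km² × 1300 m = 9.516×10^4 km³; 9.516×10^4 × (919/1026) = 8.524×10^4 km³ of water.
Total added water ≈ 1.001×10^14 m³ over 3.69×10^14 m² → Δh = 0.271 m.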